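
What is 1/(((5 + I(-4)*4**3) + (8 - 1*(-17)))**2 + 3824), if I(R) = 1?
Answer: 1/12660 ≈ 7.8989e-5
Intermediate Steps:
1/(((5 + I(-4)*4**3) + (8 - 1*(-17)))**2 + 3824) = 1/(((5 + 1*4**3) + (8 - 1*(-17)))**2 + 3824) = 1/(((5 + 1*64) + (8 + 17))**2 + 3824) = 1/(((5 + 64) + 25)**2 + 3824) = 1/((69 + 25)**2 + 3824) = 1/(94**2 + 3824) = 1/(8836 + 3824) = 1/12660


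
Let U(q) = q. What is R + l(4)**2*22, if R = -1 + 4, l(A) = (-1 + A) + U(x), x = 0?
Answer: 201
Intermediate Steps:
l(A) = -1 + A (l(A) = (-1 + A) + 0 = -1 + A)
R = 3
R + l(4)**2*22 = 3 + (-1 + 4)**2*22 = 3 + 3**2*22 = 3 + 9*22 = 3 + 198 = 201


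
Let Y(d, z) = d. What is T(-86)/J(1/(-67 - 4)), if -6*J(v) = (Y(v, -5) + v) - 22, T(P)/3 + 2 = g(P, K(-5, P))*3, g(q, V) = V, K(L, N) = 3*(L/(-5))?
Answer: 4473/782 ≈ 5.7199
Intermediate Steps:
K(L, N) = -3*L/5 (K(L, N) = 3*(L*(-⅕)) = 3*(-L/5) = -3*L/5)
T(P) = 21 (T(P) = -6 + 3*(-⅗*(-5)*3) = -6 + 3*(3*3) = -6 + 3*9 = -6 + 27 = 21)
J(v) = 11/3 - v/3 (J(v) = -((v + v) - 22)/6 = -(2*v - 22)/6 = -(-22 + 2*v)/6 = 11/3 - v/3)
T(-86)/J(1/(-67 - 4)) = 21/(11/3 - 1/(3*(-67 - 4))) = 21/(11/3 - ⅓/(-71)) = 21/(11/3 - ⅓*(-1/71)) = 21/(11/3 + 1/213) = 21/(782/213) = 21*(213/782) = 4473/782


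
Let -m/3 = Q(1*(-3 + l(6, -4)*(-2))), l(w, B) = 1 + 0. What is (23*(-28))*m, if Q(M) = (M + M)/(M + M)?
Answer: 1932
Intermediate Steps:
l(w, B) = 1
Q(M) = 1 (Q(M) = (2*M)/((2*M)) = (2*M)*(1/(2*M)) = 1)
m = -3 (m = -3*1 = -3)
(23*(-28))*m = (23*(-28))*(-3) = -644*(-3) = 1932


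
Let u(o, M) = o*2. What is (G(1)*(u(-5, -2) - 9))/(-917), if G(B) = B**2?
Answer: 19/917 ≈ 0.020720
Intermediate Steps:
u(o, M) = 2*o
(G(1)*(u(-5, -2) - 9))/(-917) = (1**2*(2*(-5) - 9))/(-917) = (1*(-10 - 9))*(-1/917) = (1*(-19))*(-1/917) = -19*(-1/917) = 19/917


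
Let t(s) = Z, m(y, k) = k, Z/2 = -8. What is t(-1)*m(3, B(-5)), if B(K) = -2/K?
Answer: -32/5 ≈ -6.4000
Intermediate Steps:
Z = -16 (Z = 2*(-8) = -16)
t(s) = -16
t(-1)*m(3, B(-5)) = -(-32)/(-5) = -(-32)*(-1)/5 = -16*2/5 = -32/5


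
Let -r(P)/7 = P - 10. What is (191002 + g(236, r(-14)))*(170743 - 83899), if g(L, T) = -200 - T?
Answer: 16555419096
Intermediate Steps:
r(P) = 70 - 7*P (r(P) = -7*(P - 10) = -7*(-10 + P) = 70 - 7*P)
(191002 + g(236, r(-14)))*(170743 - 83899) = (191002 + (-200 - (70 - 7*(-14))))*(170743 - 83899) = (191002 + (-200 - (70 + 98)))*86844 = (191002 + (-200 - 1*168))*86844 = (191002 + (-200 - 168))*86844 = (191002 - 368)*86844 = 190634*86844 = 16555419096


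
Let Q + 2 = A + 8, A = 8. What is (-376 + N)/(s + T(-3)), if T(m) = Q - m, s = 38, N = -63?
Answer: -439/55 ≈ -7.9818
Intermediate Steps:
Q = 14 (Q = -2 + (8 + 8) = -2 + 16 = 14)
T(m) = 14 - m
(-376 + N)/(s + T(-3)) = (-376 - 63)/(38 + (14 - 1*(-3))) = -439/(38 + (14 + 3)) = -439/(38 + 17) = -439/55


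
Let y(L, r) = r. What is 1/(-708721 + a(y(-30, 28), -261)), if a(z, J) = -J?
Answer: -1/708460 ≈ -1.4115e-6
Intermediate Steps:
1/(-708721 + a(y(-30, 28), -261)) = 1/(-708721 - 1*(-261)) = 1/(-708721 + 261) = 1/(-708460) = -1/708460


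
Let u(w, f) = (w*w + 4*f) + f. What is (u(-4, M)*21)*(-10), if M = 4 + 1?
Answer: -8610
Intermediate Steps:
M = 5
u(w, f) = w² + 5*f (u(w, f) = (w² + 4*f) + f = w² + 5*f)
(u(-4, M)*21)*(-10) = (((-4)² + 5*5)*21)*(-10) = ((16 + 25)*21)*(-10) = (41*21)*(-10) = 861*(-10) = -8610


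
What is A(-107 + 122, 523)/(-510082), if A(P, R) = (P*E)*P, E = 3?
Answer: -675/510082 ≈ -0.0013233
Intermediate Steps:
A(P, R) = 3*P² (A(P, R) = (P*3)*P = (3*P)*P = 3*P²)
A(-107 + 122, 523)/(-510082) = (3*(-107 + 122)²)/(-510082) = (3*15²)*(-1/510082) = (3*225)*(-1/510082) = 675*(-1/510082) = -675/510082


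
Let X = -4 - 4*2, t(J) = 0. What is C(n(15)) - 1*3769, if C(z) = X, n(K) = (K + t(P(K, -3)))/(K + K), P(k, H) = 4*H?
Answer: -3781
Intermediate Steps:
n(K) = 1/2 (n(K) = (K + 0)/(K + K) = K/((2*K)) = K*(1/(2*K)) = 1/2)
X = -12 (X = -4 - 8 = -12)
C(z) = -12
C(n(15)) - 1*3769 = -12 - 1*3769 = -12 - 3769 = -3781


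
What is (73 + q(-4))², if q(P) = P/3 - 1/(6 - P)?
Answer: 4609609/900 ≈ 5121.8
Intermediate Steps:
q(P) = -1/(6 - P) + P/3 (q(P) = P*(⅓) - 1/(6 - P) = P/3 - 1/(6 - P) = -1/(6 - P) + P/3)
(73 + q(-4))² = (73 + (3 + (-4)² - 6*(-4))/(3*(-6 - 4)))² = (73 + (⅓)*(3 + 16 + 24)/(-10))² = (73 + (⅓)*(-⅒)*43)² = (73 - 43/30)² = (2147/30)² = 4609609/900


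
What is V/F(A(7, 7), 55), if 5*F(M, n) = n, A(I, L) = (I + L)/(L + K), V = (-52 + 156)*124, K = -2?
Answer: 12896/11 ≈ 1172.4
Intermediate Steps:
V = 12896 (V = 104*124 = 12896)
A(I, L) = (I + L)/(-2 + L) (A(I, L) = (I + L)/(L - 2) = (I + L)/(-2 + L))
F(M, n) = n/5
V/F(A(7, 7), 55) = 12896/(((⅕)*55)) = 12896/11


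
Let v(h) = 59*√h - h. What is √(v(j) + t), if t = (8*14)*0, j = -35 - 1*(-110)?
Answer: √(-75 + 295*√3) ≈ 20.880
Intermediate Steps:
j = 75 (j = -35 + 110 = 75)
t = 0 (t = 112*0 = 0)
v(h) = -h + 59*√h
√(v(j) + t) = √((-1*75 + 59*√75) + 0) = √((-75 + 59*(5*√3)) + 0) = √((-75 + 295*√3) + 0) = √(-75 + 295*√3)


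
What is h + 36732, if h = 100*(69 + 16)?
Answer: 45232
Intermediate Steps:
h = 8500 (h = 100*85 = 8500)
h + 36732 = 8500 + 36732 = 45232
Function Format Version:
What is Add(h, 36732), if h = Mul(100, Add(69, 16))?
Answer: 45232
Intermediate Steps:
h = 8500 (h = Mul(100, 85) = 8500)
Add(h, 36732) = Add(8500, 36732) = 45232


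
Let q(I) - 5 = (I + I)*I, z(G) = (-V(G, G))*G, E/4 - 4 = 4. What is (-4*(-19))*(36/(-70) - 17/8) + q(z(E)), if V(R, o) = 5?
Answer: 3570309/70 ≈ 51004.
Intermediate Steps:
E = 32 (E = 16 + 4*4 = 16 + 16 = 32)
z(G) = -5*G (z(G) = (-1*5)*G = -5*G)
q(I) = 5 + 2*I² (q(I) = 5 + (I + I)*I = 5 + (2*I)*I = 5 + 2*I²)
(-4*(-19))*(36/(-70) - 17/8) + q(z(E)) = (-4*(-19))*(36/(-70) - 17/8) + (5 + 2*(-5*32)²) = 76*(36*(-1/70) - 17*⅛) + (5 + 2*(-160)²) = 76*(-18/35 - 17/8) + (5 + 2*25600) = 76*(-739/280) + (5 + 51200) = -14041/70 + 51205 = 3570309/70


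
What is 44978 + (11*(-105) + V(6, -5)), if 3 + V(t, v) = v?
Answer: 43815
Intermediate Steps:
V(t, v) = -3 + v
44978 + (11*(-105) + V(6, -5)) = 44978 + (11*(-105) + (-3 - 5)) = 44978 + (-1155 - 8) = 44978 - 1163 = 43815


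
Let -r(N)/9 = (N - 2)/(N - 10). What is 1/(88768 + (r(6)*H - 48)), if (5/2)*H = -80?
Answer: 1/88432 ≈ 1.1308e-5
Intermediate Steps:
H = -32 (H = (⅖)*(-80) = -32)
r(N) = -9*(-2 + N)/(-10 + N) (r(N) = -9*(N - 2)/(N - 10) = -9*(-2 + N)/(-10 + N))
1/(88768 + (r(6)*H - 48)) = 1/(88768 + ((9*(2 - 1*6)/(-10 + 6))*(-32) - 48)) = 1/(88768 + ((9*(2 - 6)/(-4))*(-32) - 48)) = 1/(88768 + ((9*(-¼)*(-4))*(-32) - 48)) = 1/(88768 + (9*(-32) - 48)) = 1/(88768 + (-288 - 48)) = 1/(88768 - 336) = 1/88432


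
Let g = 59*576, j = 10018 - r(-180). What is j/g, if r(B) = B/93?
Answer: 155309/526752 ≈ 0.29484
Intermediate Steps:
r(B) = B/93 (r(B) = B*(1/93) = B/93)
j = 310618/31 (j = 10018 - (-180)/93 = 10018 - 1*(-60/31) = 10018 + 60/31 = 310618/31 ≈ 10020.)
g = 33984
j/g = (310618/31)/33984 = (310618/31)*(1/33984) = 155309/526752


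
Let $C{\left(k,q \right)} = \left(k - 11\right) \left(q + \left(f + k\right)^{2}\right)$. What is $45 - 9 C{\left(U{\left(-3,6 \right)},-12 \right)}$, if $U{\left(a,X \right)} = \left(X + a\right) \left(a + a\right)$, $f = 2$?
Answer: $63729$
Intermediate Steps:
$U{\left(a,X \right)} = 2 a \left(X + a\right)$ ($U{\left(a,X \right)} = \left(X + a\right) 2 a = 2 a \left(X + a\right)$)
$C{\left(k,q \right)} = \left(-11 + k\right) \left(q + \left(2 + k\right)^{2}\right)$ ($C{\left(k,q \right)} = \left(k - 11\right) \left(q + \left(2 + k\right)^{2}\right) = \left(-11 + k\right) \left(q + \left(2 + k\right)^{2}\right)$)
$45 - 9 C{\left(U{\left(-3,6 \right)},-12 \right)} = 45 - 9 \left(\left(-11\right) \left(-12\right) - 11 \left(2 + 2 \left(-3\right) \left(6 - 3\right)\right)^{2} + 2 \left(-3\right) \left(6 - 3\right) \left(-12\right) + 2 \left(-3\right) \left(6 - 3\right) \left(2 + 2 \left(-3\right) \left(6 - 3\right)\right)^{2}\right) = 45 - 9 \left(132 - 11 \left(2 + 2 \left(-3\right) 3\right)^{2} + 2 \left(-3\right) 3 \left(-12\right) + 2 \left(-3\right) 3 \left(2 + 2 \left(-3\right) 3\right)^{2}\right) = 45 - 9 \left(132 - 11 \left(2 - 18\right)^{2} - -216 - 18 \left(2 - 18\right)^{2}\right) = 45 - 9 \left(132 - 11 \left(-16\right)^{2} + 216 - 18 \left(-16\right)^{2}\right) = 45 - 9 \left(132 - 2816 + 216 - 4608\right) = 45 - -63684 = 45 + 63684 = 63729$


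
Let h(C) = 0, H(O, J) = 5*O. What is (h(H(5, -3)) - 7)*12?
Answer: -84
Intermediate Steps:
(h(H(5, -3)) - 7)*12 = (0 - 7)*12 = -7*12 = -84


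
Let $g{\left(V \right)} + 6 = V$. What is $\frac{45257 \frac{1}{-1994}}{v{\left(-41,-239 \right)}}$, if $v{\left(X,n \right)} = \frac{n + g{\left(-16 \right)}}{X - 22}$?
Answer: $- \frac{316799}{57826} \approx -5.4785$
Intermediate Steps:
$g{\left(V \right)} = -6 + V$
$v{\left(X,n \right)} = \frac{-22 + n}{-22 + X}$ ($v{\left(X,n \right)} = \frac{n - 22}{X - 22} = \frac{n - 22}{-22 + X} = \frac{-22 + n}{-22 + X}$)
$\frac{45257 \frac{1}{-1994}}{v{\left(-41,-239 \right)}} = \frac{45257 \frac{1}{-1994}}{\frac{1}{-22 - 41} \left(-22 - 239\right)} = \frac{45257 \left(- \frac{1}{1994}\right)}{\frac{1}{-63} \left(-261\right)} = - \frac{45257}{1994 \left(\left(- \frac{1}{63}\right) \left(-261\right)\right)} = - \frac{45257}{1994 \cdot \frac{29}{7}} = \left(- \frac{45257}{1994}\right) \frac{7}{29} = - \frac{316799}{57826}$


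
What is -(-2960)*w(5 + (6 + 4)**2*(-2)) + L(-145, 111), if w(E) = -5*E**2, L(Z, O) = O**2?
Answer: -562757679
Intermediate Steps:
-(-2960)*w(5 + (6 + 4)**2*(-2)) + L(-145, 111) = -(-2960)*(-5*(5 + (6 + 4)**2*(-2))**2) + 111**2 = -(-2960)*(-5*(5 + 10**2*(-2))**2) + 12321 = -(-2960)*(-5*(5 + 100*(-2))**2) + 12321 = -(-2960)*(-5*(5 - 200)**2) + 12321 = -(-2960)*(-5*(-195)**2) + 12321 = -(-2960)*(-5*38025) + 12321 = -(-2960)*(-190125) + 12321 = -185*3042000 + 12321 = -562770000 + 12321 = -562757679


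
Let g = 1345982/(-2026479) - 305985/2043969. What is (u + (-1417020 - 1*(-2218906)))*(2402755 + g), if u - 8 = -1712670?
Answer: -1007151545248366320674048/460228917239 ≈ -2.1884e+12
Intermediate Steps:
u = -1712662 (u = 8 - 1712670 = -1712662)
g = -1123739219791/1380686751717 (g = 1345982*(-1/2026479) - 305985*1/2043969 = -1345982/2026479 - 101995/681323 = -1123739219791/1380686751717 ≈ -0.81390)
(u + (-1417020 - 1*(-2218906)))*(2402755 + g) = (-1712662 + (-1417020 - 1*(-2218906)))*(2402755 - 1123739219791/1380686751717) = (-1712662 + (-1417020 + 2218906))*(3317450872382560544/1380686751717) = (-1712662 + 801886)*(3317450872382560544/1380686751717) = -910776*3317450872382560544/1380686751717 = -1007151545248366320674048/460228917239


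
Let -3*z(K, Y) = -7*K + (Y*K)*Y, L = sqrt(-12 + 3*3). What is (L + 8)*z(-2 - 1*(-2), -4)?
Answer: 0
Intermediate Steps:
L = I*sqrt(3) (L = sqrt(-12 + 9) = sqrt(-3) = I*sqrt(3) ≈ 1.732*I)
z(K, Y) = 7*K/3 - K*Y**2/3 (z(K, Y) = -(-7*K + (Y*K)*Y)/3 = -(-7*K + (K*Y)*Y)/3 = -(-7*K + K*Y**2)/3 = 7*K/3 - K*Y**2/3)
(L + 8)*z(-2 - 1*(-2), -4) = (I*sqrt(3) + 8)*((-2 - 1*(-2))*(7 - 1*(-4)**2)/3) = (8 + I*sqrt(3))*((-2 + 2)*(7 - 1*16)/3) = (8 + I*sqrt(3))*((1/3)*0*(7 - 16)) = (8 + I*sqrt(3))*((1/3)*0*(-9)) = (8 + I*sqrt(3))*0 = 0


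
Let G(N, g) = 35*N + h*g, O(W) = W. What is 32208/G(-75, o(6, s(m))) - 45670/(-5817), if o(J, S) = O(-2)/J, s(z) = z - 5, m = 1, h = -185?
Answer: -105429754/22366365 ≈ -4.7138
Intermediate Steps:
s(z) = -5 + z
o(J, S) = -2/J
G(N, g) = -185*g + 35*N (G(N, g) = 35*N - 185*g = -185*g + 35*N)
32208/G(-75, o(6, s(m))) - 45670/(-5817) = 32208/(-(-370)/6 + 35*(-75)) - 45670/(-5817) = 32208/(-(-370)/6 - 2625) - 45670*(-1/5817) = 32208/(-185*(-1/3) - 2625) + 45670/5817 = 32208/(185/3 - 2625) + 45670/5817 = 32208/(-7690/3) + 45670/5817 = 32208*(-3/7690) + 45670/5817 = -48312/3845 + 45670/5817 = -105429754/22366365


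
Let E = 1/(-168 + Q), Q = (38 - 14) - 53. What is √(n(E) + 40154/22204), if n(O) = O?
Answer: √8626045271298/2187094 ≈ 1.3429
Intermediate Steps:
Q = -29 (Q = 24 - 53 = -29)
E = -1/197 (E = 1/(-168 - 29) = 1/(-197) = -1/197 ≈ -0.0050761)
√(n(E) + 40154/22204) = √(-1/197 + 40154/22204) = √(-1/197 + 40154*(1/22204)) = √(-1/197 + 20077/11102) = √(3944067/2187094) = √8626045271298/2187094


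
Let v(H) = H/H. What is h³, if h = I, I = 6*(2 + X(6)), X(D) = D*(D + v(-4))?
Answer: 18399744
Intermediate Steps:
v(H) = 1
X(D) = D*(1 + D) (X(D) = D*(D + 1) = D*(1 + D))
I = 264 (I = 6*(2 + 6*(1 + 6)) = 6*(2 + 6*7) = 6*(2 + 42) = 6*44 = 264)
h = 264
h³ = 264³ = 18399744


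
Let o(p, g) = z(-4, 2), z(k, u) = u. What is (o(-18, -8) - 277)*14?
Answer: -3850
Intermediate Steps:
o(p, g) = 2
(o(-18, -8) - 277)*14 = (2 - 277)*14 = -275*14 = -3850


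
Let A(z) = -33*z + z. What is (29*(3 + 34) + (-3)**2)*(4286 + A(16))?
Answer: 4083468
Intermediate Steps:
A(z) = -32*z
(29*(3 + 34) + (-3)**2)*(4286 + A(16)) = (29*(3 + 34) + (-3)**2)*(4286 - 32*16) = (29*37 + 9)*(4286 - 512) = (1073 + 9)*3774 = 1082*3774 = 4083468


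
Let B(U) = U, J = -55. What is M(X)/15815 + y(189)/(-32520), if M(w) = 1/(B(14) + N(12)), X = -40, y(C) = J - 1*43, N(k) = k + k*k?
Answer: 13175521/4371582300 ≈ 0.0030139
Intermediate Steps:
N(k) = k + k²
y(C) = -98 (y(C) = -55 - 1*43 = -55 - 43 = -98)
M(w) = 1/170 (M(w) = 1/(14 + 12*(1 + 12)) = 1/(14 + 12*13) = 1/(14 + 156) = 1/170)
M(X)/15815 + y(189)/(-32520) = (1/170)/15815 - 98/(-32520) = (1/170)*(1/15815) - 98*(-1/32520) = 1/2688550 + 49/16260 = 13175521/4371582300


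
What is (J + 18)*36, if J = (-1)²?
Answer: 684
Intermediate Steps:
J = 1
(J + 18)*36 = (1 + 18)*36 = 19*36 = 684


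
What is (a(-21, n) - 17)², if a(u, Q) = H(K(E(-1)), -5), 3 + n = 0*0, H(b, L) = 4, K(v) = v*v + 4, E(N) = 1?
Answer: 169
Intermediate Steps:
K(v) = 4 + v² (K(v) = v² + 4 = 4 + v²)
n = -3 (n = -3 + 0*0 = -3 + 0 = -3)
a(u, Q) = 4
(a(-21, n) - 17)² = (4 - 17)² = (-13)² = 169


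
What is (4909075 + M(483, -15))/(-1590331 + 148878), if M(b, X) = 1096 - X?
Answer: -4910186/1441453 ≈ -3.4064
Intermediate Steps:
(4909075 + M(483, -15))/(-1590331 + 148878) = (4909075 + (1096 - 1*(-15)))/(-1590331 + 148878) = (4909075 + (1096 + 15))/(-1441453) = (4909075 + 1111)*(-1/1441453) = 4910186*(-1/1441453) = -4910186/1441453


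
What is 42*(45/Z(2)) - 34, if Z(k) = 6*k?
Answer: 247/2 ≈ 123.50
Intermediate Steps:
42*(45/Z(2)) - 34 = 42*(45/((6*2))) - 34 = 42*(45/12) - 34 = 42*(45*(1/12)) - 34 = 42*(15/4) - 34 = 315/2 - 34 = 247/2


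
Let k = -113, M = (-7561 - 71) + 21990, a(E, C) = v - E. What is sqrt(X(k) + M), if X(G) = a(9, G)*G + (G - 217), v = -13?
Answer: sqrt(16514) ≈ 128.51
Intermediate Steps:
a(E, C) = -13 - E
M = 14358 (M = -7632 + 21990 = 14358)
X(G) = -217 - 21*G (X(G) = (-13 - 1*9)*G + (G - 217) = (-13 - 9)*G + (-217 + G) = -22*G + (-217 + G) = -217 - 21*G)
sqrt(X(k) + M) = sqrt((-217 - 21*(-113)) + 14358) = sqrt((-217 + 2373) + 14358) = sqrt(2156 + 14358) = sqrt(16514)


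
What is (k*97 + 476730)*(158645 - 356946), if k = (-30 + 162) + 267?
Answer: -102210879333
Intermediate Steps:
k = 399 (k = 132 + 267 = 399)
(k*97 + 476730)*(158645 - 356946) = (399*97 + 476730)*(158645 - 356946) = (38703 + 476730)*(-198301) = 515433*(-198301) = -102210879333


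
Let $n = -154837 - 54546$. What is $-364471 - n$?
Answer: $-155088$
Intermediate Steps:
$n = -209383$ ($n = -154837 - 54546 = -209383$)
$-364471 - n = -364471 - -209383 = -364471 + 209383 = -155088$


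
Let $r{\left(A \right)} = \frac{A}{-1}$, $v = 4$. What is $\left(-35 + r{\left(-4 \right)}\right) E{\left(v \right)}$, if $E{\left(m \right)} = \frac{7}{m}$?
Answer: $- \frac{217}{4} \approx -54.25$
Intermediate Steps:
$r{\left(A \right)} = - A$ ($r{\left(A \right)} = A \left(-1\right) = - A$)
$\left(-35 + r{\left(-4 \right)}\right) E{\left(v \right)} = \left(-35 - -4\right) \frac{7}{4} = \left(-35 + 4\right) 7 \cdot \frac{1}{4} = \left(-31\right) \frac{7}{4} = - \frac{217}{4}$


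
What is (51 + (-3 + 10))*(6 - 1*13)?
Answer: -406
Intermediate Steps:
(51 + (-3 + 10))*(6 - 1*13) = (51 + 7)*(6 - 13) = 58*(-7) = -406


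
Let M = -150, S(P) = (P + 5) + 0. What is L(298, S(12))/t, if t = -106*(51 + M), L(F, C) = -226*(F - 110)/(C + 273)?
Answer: -10622/760815 ≈ -0.013961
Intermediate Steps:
S(P) = 5 + P (S(P) = (5 + P) + 0 = 5 + P)
L(F, C) = -226*(-110 + F)/(273 + C)
t = 10494 (t = -106*(51 - 150) = -106*(-99) = 10494)
L(298, S(12))/t = (226*(110 - 1*298)/(273 + (5 + 12)))/10494 = (226*(110 - 298)/(273 + 17))*(1/10494) = (226*(-188)/290)*(1/10494) = (226*(1/290)*(-188))*(1/10494) = -21244/145*1/10494 = -10622/760815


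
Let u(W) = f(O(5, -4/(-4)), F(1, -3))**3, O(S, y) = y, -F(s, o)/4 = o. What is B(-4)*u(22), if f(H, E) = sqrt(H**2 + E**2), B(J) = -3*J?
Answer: 1740*sqrt(145) ≈ 20952.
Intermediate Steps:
F(s, o) = -4*o
f(H, E) = sqrt(E**2 + H**2)
u(W) = 145*sqrt(145) (u(W) = (sqrt((-4*(-3))**2 + (-4/(-4))**2))**3 = (sqrt(12**2 + (-4*(-1/4))**2))**3 = (sqrt(144 + 1**2))**3 = (sqrt(144 + 1))**3 = (sqrt(145))**3 = 145*sqrt(145))
B(-4)*u(22) = (-3*(-4))*(145*sqrt(145)) = 12*(145*sqrt(145)) = 1740*sqrt(145)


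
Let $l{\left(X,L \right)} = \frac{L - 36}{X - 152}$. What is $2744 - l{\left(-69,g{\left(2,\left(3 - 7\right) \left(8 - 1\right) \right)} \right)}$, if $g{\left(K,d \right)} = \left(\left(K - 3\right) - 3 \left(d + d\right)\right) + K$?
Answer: $\frac{606557}{221} \approx 2744.6$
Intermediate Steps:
$g{\left(K,d \right)} = -3 - 6 d + 2 K$ ($g{\left(K,d \right)} = \left(\left(-3 + K\right) - 3 \cdot 2 d\right) + K = \left(\left(-3 + K\right) - 6 d\right) + K = \left(-3 + K - 6 d\right) + K = -3 - 6 d + 2 K$)
$l{\left(X,L \right)} = \frac{-36 + L}{-152 + X}$
$2744 - l{\left(-69,g{\left(2,\left(3 - 7\right) \left(8 - 1\right) \right)} \right)} = 2744 - \frac{-36 - \left(-1 + 6 \left(3 - 7\right) \left(8 - 1\right)\right)}{-152 - 69} = 2744 - \frac{-36 - \left(-1 + 6 \left(-4\right) 7\right)}{-221} = 2744 - - \frac{-36 - -169}{221} = 2744 - - \frac{-36 + \left(-3 + 168 + 4\right)}{221} = 2744 - - \frac{-36 + 169}{221} = 2744 - \left(- \frac{1}{221}\right) 133 = 2744 - - \frac{133}{221} = 2744 + \frac{133}{221} = \frac{606557}{221}$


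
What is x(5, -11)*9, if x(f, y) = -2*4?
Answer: -72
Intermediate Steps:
x(f, y) = -8
x(5, -11)*9 = -8*9 = -72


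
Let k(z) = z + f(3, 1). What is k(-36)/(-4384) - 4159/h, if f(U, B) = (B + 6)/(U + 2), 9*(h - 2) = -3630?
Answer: 68426033/6597920 ≈ 10.371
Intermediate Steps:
h = -1204/3 (h = 2 + (1/9)*(-3630) = 2 - 1210/3 = -1204/3 ≈ -401.33)
f(U, B) = (6 + B)/(2 + U)
k(z) = 7/5 + z (k(z) = z + (6 + 1)/(2 + 3) = z + 7/5 = 7/5 + z)
k(-36)/(-4384) - 4159/h = (7/5 - 36)/(-4384) - 4159/(-1204/3) = -173/5*(-1/4384) - 4159*(-3/1204) = 173/21920 + 12477/1204 = 68426033/6597920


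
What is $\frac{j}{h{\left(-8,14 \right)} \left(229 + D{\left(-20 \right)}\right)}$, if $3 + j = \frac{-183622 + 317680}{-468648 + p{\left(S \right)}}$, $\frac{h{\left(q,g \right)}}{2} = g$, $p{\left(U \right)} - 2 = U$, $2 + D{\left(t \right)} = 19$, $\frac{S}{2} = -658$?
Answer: $- \frac{64331}{134879094} \approx -0.00047695$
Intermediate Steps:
$S = -1316$ ($S = 2 \left(-658\right) = -1316$)
$D{\left(t \right)} = 17$ ($D{\left(t \right)} = -2 + 19 = 17$)
$p{\left(U \right)} = 2 + U$
$h{\left(q,g \right)} = 2 g$
$j = - \frac{257324}{78327}$ ($j = -3 + \frac{-183622 + 317680}{-468648 + \left(2 - 1316\right)} = -3 + \frac{134058}{-468648 - 1314} = -3 + \frac{134058}{-469962} = -3 + 134058 \left(- \frac{1}{469962}\right) = -3 - \frac{22343}{78327} = - \frac{257324}{78327} \approx -3.2853$)
$\frac{j}{h{\left(-8,14 \right)} \left(229 + D{\left(-20 \right)}\right)} = - \frac{257324}{78327 \cdot 2 \cdot 14 \left(229 + 17\right)} = - \frac{257324}{78327 \cdot 28 \cdot 246} = - \frac{257324}{78327 \cdot 6888} = \left(- \frac{257324}{78327}\right) \frac{1}{6888} = - \frac{64331}{134879094}$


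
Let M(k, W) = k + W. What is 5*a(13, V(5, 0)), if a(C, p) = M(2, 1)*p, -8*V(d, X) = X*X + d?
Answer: -75/8 ≈ -9.3750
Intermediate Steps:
M(k, W) = W + k
V(d, X) = -d/8 - X²/8 (V(d, X) = -(X*X + d)/8 = -(X² + d)/8 = -(d + X²)/8 = -d/8 - X²/8)
a(C, p) = 3*p (a(C, p) = (1 + 2)*p = 3*p)
5*a(13, V(5, 0)) = 5*(3*(-⅛*5 - ⅛*0²)) = 5*(3*(-5/8 - ⅛*0)) = 5*(3*(-5/8 + 0)) = 5*(3*(-5/8)) = 5*(-15/8) = -75/8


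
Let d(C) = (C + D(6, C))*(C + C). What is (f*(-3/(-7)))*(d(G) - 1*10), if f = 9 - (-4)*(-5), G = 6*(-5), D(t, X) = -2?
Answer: -63030/7 ≈ -9004.3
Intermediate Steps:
G = -30
d(C) = 2*C*(-2 + C) (d(C) = (C - 2)*(C + C) = (-2 + C)*(2*C) = 2*C*(-2 + C))
f = -11 (f = 9 - 1*20 = 9 - 20 = -11)
(f*(-3/(-7)))*(d(G) - 1*10) = (-(-33)/(-7))*(2*(-30)*(-2 - 30) - 1*10) = (-(-33)*(-1)/7)*(2*(-30)*(-32) - 10) = (-11*3/7)*(1920 - 10) = -33/7*1910 = -63030/7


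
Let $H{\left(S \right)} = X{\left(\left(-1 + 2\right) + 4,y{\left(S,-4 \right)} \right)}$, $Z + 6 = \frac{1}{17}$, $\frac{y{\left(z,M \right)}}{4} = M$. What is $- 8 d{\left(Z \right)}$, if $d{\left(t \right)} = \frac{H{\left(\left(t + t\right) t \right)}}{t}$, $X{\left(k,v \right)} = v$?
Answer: $- \frac{2176}{101} \approx -21.545$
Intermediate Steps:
$y{\left(z,M \right)} = 4 M$
$Z = - \frac{101}{17}$ ($Z = -6 + \frac{1}{17} = - \frac{101}{17} \approx -5.9412$)
$H{\left(S \right)} = -16$ ($H{\left(S \right)} = 4 \left(-4\right) = -16$)
$d{\left(t \right)} = - \frac{16}{t}$
$- 8 d{\left(Z \right)} = - 8 \left(- \frac{16}{- \frac{101}{17}}\right) = - 8 \left(\left(-16\right) \left(- \frac{17}{101}\right)\right) = \left(-8\right) \frac{272}{101} = - \frac{2176}{101}$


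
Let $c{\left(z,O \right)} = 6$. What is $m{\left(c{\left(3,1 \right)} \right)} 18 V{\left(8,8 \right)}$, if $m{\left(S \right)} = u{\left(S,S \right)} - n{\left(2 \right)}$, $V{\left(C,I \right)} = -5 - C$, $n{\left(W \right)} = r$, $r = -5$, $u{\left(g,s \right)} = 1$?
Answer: $-1404$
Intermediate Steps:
$n{\left(W \right)} = -5$
$m{\left(S \right)} = 6$ ($m{\left(S \right)} = 1 - -5 = 1 + 5 = 6$)
$m{\left(c{\left(3,1 \right)} \right)} 18 V{\left(8,8 \right)} = 6 \cdot 18 \left(-5 - 8\right) = 108 \left(-5 - 8\right) = 108 \left(-13\right) = -1404$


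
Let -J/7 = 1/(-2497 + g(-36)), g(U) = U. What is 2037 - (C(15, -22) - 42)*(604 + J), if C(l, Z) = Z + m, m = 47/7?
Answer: 649623586/17731 ≈ 36638.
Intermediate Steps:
m = 47/7 (m = 47*(⅐) = 47/7 ≈ 6.7143)
C(l, Z) = 47/7 + Z (C(l, Z) = Z + 47/7 = 47/7 + Z)
J = 7/2533 (J = -7/(-2497 - 36) = -7/(-2533) = -7*(-1/2533) = 7/2533 ≈ 0.0027635)
2037 - (C(15, -22) - 42)*(604 + J) = 2037 - ((47/7 - 22) - 42)*(604 + 7/2533) = 2037 - (-107/7 - 42)*1529939/2533 = 2037 - (-401)*1529939/(7*2533) = 2037 - 1*(-613505539/17731) = 2037 + 613505539/17731 = 649623586/17731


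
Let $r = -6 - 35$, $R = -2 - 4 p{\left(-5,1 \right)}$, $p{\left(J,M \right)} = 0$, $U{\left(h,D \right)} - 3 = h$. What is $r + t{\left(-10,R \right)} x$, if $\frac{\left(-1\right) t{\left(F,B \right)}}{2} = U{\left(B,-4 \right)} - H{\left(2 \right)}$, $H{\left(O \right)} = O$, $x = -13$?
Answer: $-67$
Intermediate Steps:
$U{\left(h,D \right)} = 3 + h$
$R = -2$ ($R = -2 - 0 = -2 + 0 = -2$)
$t{\left(F,B \right)} = -2 - 2 B$ ($t{\left(F,B \right)} = - 2 \left(\left(3 + B\right) - 2\right) = - 2 \left(1 + B\right) = -2 - 2 B$)
$r = -41$ ($r = -6 - 35 = -41$)
$r + t{\left(-10,R \right)} x = -41 + \left(-2 - -4\right) \left(-13\right) = -41 + \left(-2 + 4\right) \left(-13\right) = -41 + 2 \left(-13\right) = -41 - 26 = -67$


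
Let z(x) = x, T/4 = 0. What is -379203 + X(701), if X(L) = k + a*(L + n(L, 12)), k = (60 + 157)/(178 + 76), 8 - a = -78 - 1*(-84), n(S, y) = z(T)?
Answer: -95961237/254 ≈ -3.7780e+5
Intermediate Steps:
T = 0 (T = 4*0 = 0)
n(S, y) = 0
a = 2 (a = 8 - (-78 - 1*(-84)) = 8 - (-78 + 84) = 8 - 1*6 = 8 - 6 = 2)
k = 217/254 ≈ 0.85433
X(L) = 217/254 + 2*L (X(L) = 217/254 + 2*(L + 0) = 217/254 + 2*L)
-379203 + X(701) = -379203 + (217/254 + 2*701) = -379203 + (217/254 + 1402) = -379203 + 356325/254 = -95961237/254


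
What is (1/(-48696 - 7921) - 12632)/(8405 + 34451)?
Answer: -715185945/2426378152 ≈ -0.29475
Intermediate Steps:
(1/(-48696 - 7921) - 12632)/(8405 + 34451) = (1/(-56617) - 12632)/42856 = (-1/56617 - 12632)*(1/42856) = -715185945/56617*1/42856 = -715185945/2426378152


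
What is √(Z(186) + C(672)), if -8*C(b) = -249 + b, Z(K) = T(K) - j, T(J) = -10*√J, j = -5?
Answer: √(-766 - 160*√186)/4 ≈ 13.574*I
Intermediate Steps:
Z(K) = 5 - 10*√K (Z(K) = -10*√K - 1*(-5) = -10*√K + 5 = 5 - 10*√K)
C(b) = 249/8 - b/8 (C(b) = -(-249 + b)/8 = 249/8 - b/8)
√(Z(186) + C(672)) = √((5 - 10*√186) + (249/8 - ⅛*672)) = √((5 - 10*√186) + (249/8 - 84)) = √((5 - 10*√186) - 423/8) = √(-383/8 - 10*√186)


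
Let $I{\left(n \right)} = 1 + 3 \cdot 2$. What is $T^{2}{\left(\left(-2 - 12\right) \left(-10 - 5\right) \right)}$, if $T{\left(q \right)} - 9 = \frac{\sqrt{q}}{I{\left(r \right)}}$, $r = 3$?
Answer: $\frac{\left(63 + \sqrt{210}\right)^{2}}{49} \approx 122.55$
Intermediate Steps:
$I{\left(n \right)} = 7$ ($I{\left(n \right)} = 1 + 6 = 7$)
$T{\left(q \right)} = 9 + \frac{\sqrt{q}}{7}$
$T^{2}{\left(\left(-2 - 12\right) \left(-10 - 5\right) \right)} = \left(9 + \frac{\sqrt{\left(-2 - 12\right) \left(-10 - 5\right)}}{7}\right)^{2} = \left(9 + \frac{\sqrt{\left(-14\right) \left(-15\right)}}{7}\right)^{2} = \left(9 + \frac{\sqrt{210}}{7}\right)^{2}$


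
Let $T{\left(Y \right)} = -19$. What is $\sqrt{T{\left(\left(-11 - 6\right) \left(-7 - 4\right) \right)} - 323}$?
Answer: $3 i \sqrt{38} \approx 18.493 i$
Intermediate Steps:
$\sqrt{T{\left(\left(-11 - 6\right) \left(-7 - 4\right) \right)} - 323} = \sqrt{-19 - 323} = \sqrt{-342} = 3 i \sqrt{38}$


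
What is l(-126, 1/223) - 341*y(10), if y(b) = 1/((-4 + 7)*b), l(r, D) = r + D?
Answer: -918953/6690 ≈ -137.36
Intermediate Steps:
l(r, D) = D + r
y(b) = 1/(3*b)
l(-126, 1/223) - 341*y(10) = (1/223 - 126) - 341*(⅓)/10 = (1/223 - 126) - 341*(⅓)*(⅒) = -28097/223 - 341/30 = -918953/6690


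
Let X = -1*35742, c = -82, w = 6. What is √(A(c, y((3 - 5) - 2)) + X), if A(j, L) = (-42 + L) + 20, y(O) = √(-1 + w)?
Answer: √(-35764 + √5) ≈ 189.11*I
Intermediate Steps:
y(O) = √5 (y(O) = √(-1 + 6) = √5)
A(j, L) = -22 + L
X = -35742
√(A(c, y((3 - 5) - 2)) + X) = √((-22 + √5) - 35742) = √(-35764 + √5)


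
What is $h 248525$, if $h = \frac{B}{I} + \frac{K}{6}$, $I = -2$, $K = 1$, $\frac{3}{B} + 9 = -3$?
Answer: $\frac{1739675}{24} \approx 72487.0$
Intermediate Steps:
$B = - \frac{1}{4}$ ($B = \frac{3}{-9 - 3} = \frac{3}{-12} = 3 \left(- \frac{1}{12}\right) = - \frac{1}{4} \approx -0.25$)
$h = \frac{7}{24}$ ($h = - \frac{1}{4 \left(-2\right)} + 1 \cdot \frac{1}{6} = \left(- \frac{1}{4}\right) \left(- \frac{1}{2}\right) + 1 \cdot \frac{1}{6} = \frac{1}{8} + \frac{1}{6} = \frac{7}{24} \approx 0.29167$)
$h 248525 = \frac{7}{24} \cdot 248525 = \frac{1739675}{24}$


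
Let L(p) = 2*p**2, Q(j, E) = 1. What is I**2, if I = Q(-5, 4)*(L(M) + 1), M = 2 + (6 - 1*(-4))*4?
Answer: 12453841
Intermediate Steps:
M = 42 (M = 2 + (6 + 4)*4 = 2 + 10*4 = 2 + 40 = 42)
I = 3529 (I = 1*(2*42**2 + 1) = 1*(2*1764 + 1) = 1*(3528 + 1) = 1*3529 = 3529)
I**2 = 3529**2 = 12453841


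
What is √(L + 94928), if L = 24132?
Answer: 2*√29765 ≈ 345.05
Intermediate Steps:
√(L + 94928) = √(24132 + 94928) = √119060 = 2*√29765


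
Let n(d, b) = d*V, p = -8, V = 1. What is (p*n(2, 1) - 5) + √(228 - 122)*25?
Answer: -21 + 25*√106 ≈ 236.39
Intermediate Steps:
n(d, b) = d (n(d, b) = d*1 = d)
(p*n(2, 1) - 5) + √(228 - 122)*25 = (-8*2 - 5) + √(228 - 122)*25 = (-16 - 5) + √106*25 = -21 + 25*√106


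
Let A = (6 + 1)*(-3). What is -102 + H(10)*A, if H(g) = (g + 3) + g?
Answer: -585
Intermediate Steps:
H(g) = 3 + 2*g (H(g) = (3 + g) + g = 3 + 2*g)
A = -21 (A = 7*(-3) = -21)
-102 + H(10)*A = -102 + (3 + 2*10)*(-21) = -102 + (3 + 20)*(-21) = -102 + 23*(-21) = -102 - 483 = -585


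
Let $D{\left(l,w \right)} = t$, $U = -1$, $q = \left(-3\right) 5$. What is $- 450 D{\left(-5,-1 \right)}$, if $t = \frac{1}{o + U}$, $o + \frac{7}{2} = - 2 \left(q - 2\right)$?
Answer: $- \frac{900}{59} \approx -15.254$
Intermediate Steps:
$q = -15$
$o = \frac{61}{2}$ ($o = - \frac{7}{2} - 2 \left(-15 - 2\right) = - \frac{7}{2} - -34 = - \frac{7}{2} + 34 = \frac{61}{2} \approx 30.5$)
$t = \frac{2}{59}$ ($t = \frac{1}{\frac{61}{2} - 1} = \frac{1}{\frac{59}{2}} = \frac{2}{59} \approx 0.033898$)
$D{\left(l,w \right)} = \frac{2}{59}$
$- 450 D{\left(-5,-1 \right)} = \left(-450\right) \frac{2}{59} = - \frac{900}{59}$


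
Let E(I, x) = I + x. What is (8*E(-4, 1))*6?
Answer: -144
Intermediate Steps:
(8*E(-4, 1))*6 = (8*(-4 + 1))*6 = (8*(-3))*6 = -24*6 = -144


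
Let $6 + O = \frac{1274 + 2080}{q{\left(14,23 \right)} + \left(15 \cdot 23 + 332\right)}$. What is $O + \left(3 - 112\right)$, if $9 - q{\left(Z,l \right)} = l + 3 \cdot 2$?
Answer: $- \frac{24067}{219} \approx -109.9$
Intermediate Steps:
$q{\left(Z,l \right)} = 3 - l$ ($q{\left(Z,l \right)} = 9 - \left(l + 3 \cdot 2\right) = 9 - \left(l + 6\right) = 9 - \left(6 + l\right) = 3 - l$)
$O = - \frac{196}{219}$ ($O = -6 + \frac{1274 + 2080}{\left(3 - 23\right) + \left(15 \cdot 23 + 332\right)} = -6 + \frac{3354}{\left(3 - 23\right) + \left(345 + 332\right)} = -6 + \frac{3354}{-20 + 677} = -6 + \frac{3354}{657} = -6 + 3354 \cdot \frac{1}{657} = -6 + \frac{1118}{219} = - \frac{196}{219} \approx -0.89498$)
$O + \left(3 - 112\right) = - \frac{196}{219} + \left(3 - 112\right) = - \frac{196}{219} - 109 = - \frac{24067}{219}$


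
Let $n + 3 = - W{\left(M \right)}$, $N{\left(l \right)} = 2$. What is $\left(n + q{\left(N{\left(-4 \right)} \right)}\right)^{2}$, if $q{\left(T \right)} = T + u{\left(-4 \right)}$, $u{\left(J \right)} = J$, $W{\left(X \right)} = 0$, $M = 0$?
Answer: $25$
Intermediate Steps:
$n = -3$ ($n = -3 - 0 = -3 + 0 = -3$)
$q{\left(T \right)} = -4 + T$ ($q{\left(T \right)} = T - 4 = -4 + T$)
$\left(n + q{\left(N{\left(-4 \right)} \right)}\right)^{2} = \left(-3 + \left(-4 + 2\right)\right)^{2} = \left(-3 - 2\right)^{2} = \left(-5\right)^{2} = 25$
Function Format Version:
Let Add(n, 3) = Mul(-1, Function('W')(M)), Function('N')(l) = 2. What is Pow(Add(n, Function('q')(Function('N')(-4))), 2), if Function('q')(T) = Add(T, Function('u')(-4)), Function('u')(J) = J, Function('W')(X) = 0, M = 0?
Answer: 25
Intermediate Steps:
n = -3 (n = Add(-3, Mul(-1, 0)) = Add(-3, 0) = -3)
Function('q')(T) = Add(-4, T) (Function('q')(T) = Add(T, -4) = Add(-4, T))
Pow(Add(n, Function('q')(Function('N')(-4))), 2) = Pow(Add(-3, Add(-4, 2)), 2) = Pow(Add(-3, -2), 2) = Pow(-5, 2) = 25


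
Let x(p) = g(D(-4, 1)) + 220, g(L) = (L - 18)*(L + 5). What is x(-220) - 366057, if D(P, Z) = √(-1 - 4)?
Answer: -365932 - 13*I*√5 ≈ -3.6593e+5 - 29.069*I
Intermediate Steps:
D(P, Z) = I*√5 (D(P, Z) = √(-5) = I*√5)
g(L) = (-18 + L)*(5 + L)
x(p) = 125 - 13*I*√5 (x(p) = (-90 + (I*√5)² - 13*I*√5) + 220 = (-90 - 5 - 13*I*√5) + 220 = (-95 - 13*I*√5) + 220 = 125 - 13*I*√5)
x(-220) - 366057 = (125 - 13*I*√5) - 366057 = -365932 - 13*I*√5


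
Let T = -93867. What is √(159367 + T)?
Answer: 10*√655 ≈ 255.93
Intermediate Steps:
√(159367 + T) = √(159367 - 93867) = √65500 = 10*√655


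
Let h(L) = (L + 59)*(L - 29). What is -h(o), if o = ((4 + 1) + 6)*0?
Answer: 1711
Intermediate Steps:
o = 0 (o = (5 + 6)*0 = 11*0 = 0)
h(L) = (-29 + L)*(59 + L) (h(L) = (59 + L)*(-29 + L) = (-29 + L)*(59 + L))
-h(o) = -(-1711 + 0² + 30*0) = -(-1711 + 0 + 0) = -1*(-1711) = 1711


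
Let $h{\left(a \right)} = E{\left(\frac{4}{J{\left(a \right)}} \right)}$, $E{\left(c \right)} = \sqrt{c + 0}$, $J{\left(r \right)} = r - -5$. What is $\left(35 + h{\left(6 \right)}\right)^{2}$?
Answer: $\frac{13479}{11} + \frac{140 \sqrt{11}}{11} \approx 1267.6$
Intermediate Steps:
$J{\left(r \right)} = 5 + r$ ($J{\left(r \right)} = r + 5 = 5 + r$)
$E{\left(c \right)} = \sqrt{c}$
$h{\left(a \right)} = 2 \sqrt{\frac{1}{5 + a}}$ ($h{\left(a \right)} = \sqrt{\frac{4}{5 + a}} = 2 \sqrt{\frac{1}{5 + a}}$)
$\left(35 + h{\left(6 \right)}\right)^{2} = \left(35 + 2 \sqrt{\frac{1}{5 + 6}}\right)^{2} = \left(35 + 2 \sqrt{\frac{1}{11}}\right)^{2} = \left(35 + \frac{2}{\sqrt{11}}\right)^{2} = \left(35 + 2 \frac{\sqrt{11}}{11}\right)^{2} = \left(35 + \frac{2 \sqrt{11}}{11}\right)^{2}$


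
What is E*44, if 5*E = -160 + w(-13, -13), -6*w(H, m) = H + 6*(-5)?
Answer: -20174/15 ≈ -1344.9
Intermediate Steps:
w(H, m) = 5 - H/6 (w(H, m) = -(H + 6*(-5))/6 = -(H - 30)/6 = -(-30 + H)/6 = 5 - H/6)
E = -917/30 (E = (-160 + (5 - ⅙*(-13)))/5 = (-160 + (5 + 13/6))/5 = (-160 + 43/6)/5 = (⅕)*(-917/6) = -917/30 ≈ -30.567)
E*44 = -917/30*44 = -20174/15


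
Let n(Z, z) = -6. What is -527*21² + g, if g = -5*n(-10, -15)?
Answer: -232377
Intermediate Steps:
g = 30 (g = -5*(-6) = 30)
-527*21² + g = -527*21² + 30 = -527*441 + 30 = -232407 + 30 = -232377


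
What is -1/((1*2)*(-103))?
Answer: 1/206 ≈ 0.0048544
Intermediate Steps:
-1/((1*2)*(-103)) = -1/(2*(-103)) = -1/(-206) = -1*(-1/206) = 1/206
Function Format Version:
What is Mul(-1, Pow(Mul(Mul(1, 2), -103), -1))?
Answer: Rational(1, 206) ≈ 0.0048544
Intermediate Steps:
Mul(-1, Pow(Mul(Mul(1, 2), -103), -1)) = Mul(-1, Pow(Mul(2, -103), -1)) = Mul(-1, Pow(-206, -1)) = Mul(-1, Rational(-1, 206)) = Rational(1, 206)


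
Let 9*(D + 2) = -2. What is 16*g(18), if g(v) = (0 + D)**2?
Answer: 6400/81 ≈ 79.012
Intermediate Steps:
D = -20/9 (D = -2 + (1/9)*(-2) = -2 - 2/9 = -20/9 ≈ -2.2222)
g(v) = 400/81 (g(v) = (0 - 20/9)**2 = (-20/9)**2 = 400/81)
16*g(18) = 16*(400/81) = 6400/81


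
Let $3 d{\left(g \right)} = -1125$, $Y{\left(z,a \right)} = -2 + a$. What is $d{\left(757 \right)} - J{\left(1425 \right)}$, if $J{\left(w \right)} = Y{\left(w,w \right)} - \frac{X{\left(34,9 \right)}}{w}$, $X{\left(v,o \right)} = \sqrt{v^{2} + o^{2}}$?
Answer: $-1798 + \frac{\sqrt{1237}}{1425} \approx -1798.0$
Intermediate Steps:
$d{\left(g \right)} = -375$ ($d{\left(g \right)} = \frac{1}{3} \left(-1125\right) = -375$)
$X{\left(v,o \right)} = \sqrt{o^{2} + v^{2}}$
$J{\left(w \right)} = -2 + w - \frac{\sqrt{1237}}{w}$ ($J{\left(w \right)} = \left(-2 + w\right) - \frac{\sqrt{9^{2} + 34^{2}}}{w} = \left(-2 + w\right) - \frac{\sqrt{81 + 1156}}{w} = \left(-2 + w\right) - \frac{\sqrt{1237}}{w} = -2 + w - \frac{\sqrt{1237}}{w}$)
$d{\left(757 \right)} - J{\left(1425 \right)} = -375 - \left(-2 + 1425 - \frac{\sqrt{1237}}{1425}\right) = -375 - \left(1423 - \frac{\sqrt{1237}}{1425}\right) = -1798 + \frac{\sqrt{1237}}{1425}$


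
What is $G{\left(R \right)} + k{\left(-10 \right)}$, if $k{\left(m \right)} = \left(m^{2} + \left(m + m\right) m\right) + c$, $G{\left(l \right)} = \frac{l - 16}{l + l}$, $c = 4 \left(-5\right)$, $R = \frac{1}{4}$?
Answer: $\frac{497}{2} \approx 248.5$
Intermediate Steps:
$R = \frac{1}{4} \approx 0.25$
$c = -20$
$G{\left(l \right)} = \frac{-16 + l}{2 l}$
$k{\left(m \right)} = -20 + 3 m^{2}$ ($k{\left(m \right)} = \left(m^{2} + \left(m + m\right) m\right) - 20 = \left(m^{2} + 2 m m\right) - 20 = \left(m^{2} + 2 m^{2}\right) - 20 = 3 m^{2} - 20 = -20 + 3 m^{2}$)
$G{\left(R \right)} + k{\left(-10 \right)} = \frac{\frac{1}{\frac{1}{4}} \left(-16 + \frac{1}{4}\right)}{2} - \left(20 - 3 \left(-10\right)^{2}\right) = \frac{1}{2} \cdot 4 \left(- \frac{63}{4}\right) + \left(-20 + 3 \cdot 100\right) = - \frac{63}{2} + \left(-20 + 300\right) = - \frac{63}{2} + 280 = \frac{497}{2}$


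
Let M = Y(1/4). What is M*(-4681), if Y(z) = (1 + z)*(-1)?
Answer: 23405/4 ≈ 5851.3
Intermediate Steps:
Y(z) = -1 - z
M = -5/4 (M = -1 - 1/4 = -1 - 1*¼ = -1 - ¼ = -5/4 ≈ -1.2500)
M*(-4681) = -5/4*(-4681) = 23405/4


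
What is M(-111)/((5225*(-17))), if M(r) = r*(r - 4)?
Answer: -2553/17765 ≈ -0.14371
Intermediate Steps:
M(r) = r*(-4 + r)
M(-111)/((5225*(-17))) = (-111*(-4 - 111))/((5225*(-17))) = -111*(-115)/(-88825) = 12765*(-1/88825) = -2553/17765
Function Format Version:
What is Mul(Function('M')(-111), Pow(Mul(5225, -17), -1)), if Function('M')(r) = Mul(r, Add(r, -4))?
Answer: Rational(-2553, 17765) ≈ -0.14371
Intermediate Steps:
Function('M')(r) = Mul(r, Add(-4, r))
Mul(Function('M')(-111), Pow(Mul(5225, -17), -1)) = Mul(Mul(-111, Add(-4, -111)), Pow(Mul(5225, -17), -1)) = Mul(Mul(-111, -115), Pow(-88825, -1)) = Mul(12765, Rational(-1, 88825)) = Rational(-2553, 17765)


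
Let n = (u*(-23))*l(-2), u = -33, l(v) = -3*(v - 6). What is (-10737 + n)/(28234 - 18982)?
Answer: 831/1028 ≈ 0.80837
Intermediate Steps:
l(v) = 18 - 3*v (l(v) = -3*(-6 + v) = 18 - 3*v)
n = 18216 (n = (-33*(-23))*(18 - 3*(-2)) = 759*(18 + 6) = 759*24 = 18216)
(-10737 + n)/(28234 - 18982) = (-10737 + 18216)/(28234 - 18982) = 7479/9252 = 7479*(1/9252) = 831/1028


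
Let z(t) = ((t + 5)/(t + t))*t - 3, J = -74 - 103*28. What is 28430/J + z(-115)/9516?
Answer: -22559287/2345694 ≈ -9.6173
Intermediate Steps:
J = -2958 (J = -74 - 2884 = -2958)
z(t) = -1/2 + t/2 (z(t) = ((5 + t)/((2*t)))*t - 3 = ((5 + t)*(1/(2*t)))*t - 3 = ((5 + t)/(2*t))*t - 3 = (5/2 + t/2) - 3 = -1/2 + t/2)
28430/J + z(-115)/9516 = 28430/(-2958) + (-1/2 + (1/2)*(-115))/9516 = 28430*(-1/2958) + (-1/2 - 115/2)*(1/9516) = -14215/1479 - 58*1/9516 = -14215/1479 - 29/4758 = -22559287/2345694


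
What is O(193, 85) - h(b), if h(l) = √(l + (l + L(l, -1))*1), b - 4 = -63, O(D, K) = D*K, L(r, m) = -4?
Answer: 16405 - I*√122 ≈ 16405.0 - 11.045*I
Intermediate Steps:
b = -59 (b = 4 - 63 = -59)
h(l) = √(-4 + 2*l) (h(l) = √(l + (l - 4)*1) = √(l + (-4 + l)*1) = √(l + (-4 + l)) = √(-4 + 2*l))
O(193, 85) - h(b) = 193*85 - √(-4 + 2*(-59)) = 16405 - √(-4 - 118) = 16405 - √(-122) = 16405 - I*√122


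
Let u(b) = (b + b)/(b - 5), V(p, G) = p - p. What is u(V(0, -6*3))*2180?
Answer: 0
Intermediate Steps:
V(p, G) = 0
u(b) = 2*b/(-5 + b) (u(b) = (2*b)/(-5 + b) = 2*b/(-5 + b))
u(V(0, -6*3))*2180 = (2*0/(-5 + 0))*2180 = (2*0/(-5))*2180 = (2*0*(-⅕))*2180 = 0*2180 = 0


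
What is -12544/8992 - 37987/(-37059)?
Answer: -3852781/10413579 ≈ -0.36998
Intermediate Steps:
-12544/8992 - 37987/(-37059) = -12544*1/8992 - 37987*(-1/37059) = -392/281 + 37987/37059 = -3852781/10413579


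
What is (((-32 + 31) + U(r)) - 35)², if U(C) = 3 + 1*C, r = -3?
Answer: 1296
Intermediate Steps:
U(C) = 3 + C
(((-32 + 31) + U(r)) - 35)² = (((-32 + 31) + (3 - 3)) - 35)² = ((-1 + 0) - 35)² = (-1 - 35)² = (-36)² = 1296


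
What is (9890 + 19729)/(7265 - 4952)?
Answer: 3291/257 ≈ 12.805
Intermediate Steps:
(9890 + 19729)/(7265 - 4952) = 29619/2313 = 29619*(1/2313) = 3291/257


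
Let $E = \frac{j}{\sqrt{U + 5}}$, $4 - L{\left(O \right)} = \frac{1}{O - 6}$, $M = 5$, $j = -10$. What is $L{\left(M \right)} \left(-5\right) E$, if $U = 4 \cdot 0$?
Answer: $50 \sqrt{5} \approx 111.8$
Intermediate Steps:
$U = 0$
$L{\left(O \right)} = 4 - \frac{1}{-6 + O}$ ($L{\left(O \right)} = 4 - \frac{1}{O - 6} = 4 - \frac{1}{-6 + O}$)
$E = - 2 \sqrt{5}$ ($E = - \frac{10}{\sqrt{0 + 5}} = - \frac{10}{\sqrt{5}} = - 10 \frac{\sqrt{5}}{5} = - 2 \sqrt{5} \approx -4.4721$)
$L{\left(M \right)} \left(-5\right) E = \frac{-25 + 4 \cdot 5}{-6 + 5} \left(-5\right) \left(- 2 \sqrt{5}\right) = \frac{-25 + 20}{-1} \left(-5\right) \left(- 2 \sqrt{5}\right) = \left(-1\right) \left(-5\right) \left(-5\right) \left(- 2 \sqrt{5}\right) = 5 \left(-5\right) \left(- 2 \sqrt{5}\right) = - 25 \left(- 2 \sqrt{5}\right) = 50 \sqrt{5}$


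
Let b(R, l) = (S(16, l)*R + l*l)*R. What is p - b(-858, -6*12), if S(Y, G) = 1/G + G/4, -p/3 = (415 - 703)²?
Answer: 34920433/2 ≈ 1.7460e+7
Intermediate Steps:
p = -248832 (p = -3*(415 - 703)² = -3*(-288)² = -3*82944 = -248832)
S(Y, G) = 1/G + G/4 (S(Y, G) = 1/G + G*(¼) = 1/G + G/4)
b(R, l) = R*(l² + R*(1/l + l/4)) (b(R, l) = ((1/l + l/4)*R + l*l)*R = (R*(1/l + l/4) + l²)*R = (l² + R*(1/l + l/4))*R = R*(l² + R*(1/l + l/4)))
p - b(-858, -6*12) = -248832 - (-858)*(4*(-6*12)³ - 858*(4 + (-6*12)²))/(4*((-6*12))) = -248832 - (-858)*(4*(-72)³ - 858*(4 + (-72)²))/(4*(-72)) = -248832 - (-858)*(-1)*(4*(-373248) - 858*(4 + 5184))/(4*72) = -248832 - (-858)*(-1)*(-1492992 - 858*5188)/(4*72) = -248832 - (-858)*(-1)*(-1492992 - 4451304)/(4*72) = -248832 - (-858)*(-1)*(-5944296)/(4*72) = -248832 - 1*(-35418097/2) = -248832 + 35418097/2 = 34920433/2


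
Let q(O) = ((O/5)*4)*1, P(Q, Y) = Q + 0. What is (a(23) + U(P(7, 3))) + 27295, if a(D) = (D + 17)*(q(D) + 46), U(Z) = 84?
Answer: 29955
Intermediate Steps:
P(Q, Y) = Q
q(O) = 4*O/5 (q(O) = ((O*(⅕))*4)*1 = ((O/5)*4)*1 = (4*O/5)*1 = 4*O/5)
a(D) = (17 + D)*(46 + 4*D/5) (a(D) = (D + 17)*(4*D/5 + 46) = (17 + D)*(46 + 4*D/5))
(a(23) + U(P(7, 3))) + 27295 = ((782 + (⅘)*23² + (298/5)*23) + 84) + 27295 = ((782 + (⅘)*529 + 6854/5) + 84) + 27295 = ((782 + 2116/5 + 6854/5) + 84) + 27295 = (2576 + 84) + 27295 = 2660 + 27295 = 29955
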